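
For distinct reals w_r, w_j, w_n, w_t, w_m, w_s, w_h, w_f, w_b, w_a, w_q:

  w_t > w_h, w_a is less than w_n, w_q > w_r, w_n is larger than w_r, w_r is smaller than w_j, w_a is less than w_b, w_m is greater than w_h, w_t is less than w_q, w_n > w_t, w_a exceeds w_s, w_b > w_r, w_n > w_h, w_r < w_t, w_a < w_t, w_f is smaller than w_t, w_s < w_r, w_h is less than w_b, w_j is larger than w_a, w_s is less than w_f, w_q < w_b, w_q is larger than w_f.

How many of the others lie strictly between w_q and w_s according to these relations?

4

The relations place w_s below w_q. An element lies strictly between them when it is forced above w_s and also forced below w_q.
Above w_s: {w_a, w_f, w_r, w_j, w_t, w_b, w_n}. Below w_q: {w_a, w_f, w_r, w_h, w_t}.
Intersection: {w_a, w_f, w_r, w_t} — 4.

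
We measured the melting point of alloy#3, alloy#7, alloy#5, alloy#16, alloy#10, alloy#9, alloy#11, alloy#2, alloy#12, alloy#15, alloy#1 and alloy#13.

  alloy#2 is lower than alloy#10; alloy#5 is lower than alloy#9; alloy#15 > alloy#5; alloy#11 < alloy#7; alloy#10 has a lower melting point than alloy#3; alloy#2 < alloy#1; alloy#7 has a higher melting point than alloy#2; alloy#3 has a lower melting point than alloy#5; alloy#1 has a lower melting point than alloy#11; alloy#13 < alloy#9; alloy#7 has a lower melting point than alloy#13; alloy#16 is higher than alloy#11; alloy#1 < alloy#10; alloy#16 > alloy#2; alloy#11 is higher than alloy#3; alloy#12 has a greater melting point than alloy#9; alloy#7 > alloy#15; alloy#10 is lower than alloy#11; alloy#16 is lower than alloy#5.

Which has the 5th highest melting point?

alloy#15

Piecing the relations together gives one ordering: alloy#2 < alloy#1 < alloy#10 < alloy#3 < alloy#11 < alloy#16 < alloy#5 < alloy#15 < alloy#7 < alloy#13 < alloy#9 < alloy#12.
Counting 5 from the largest end gives alloy#15.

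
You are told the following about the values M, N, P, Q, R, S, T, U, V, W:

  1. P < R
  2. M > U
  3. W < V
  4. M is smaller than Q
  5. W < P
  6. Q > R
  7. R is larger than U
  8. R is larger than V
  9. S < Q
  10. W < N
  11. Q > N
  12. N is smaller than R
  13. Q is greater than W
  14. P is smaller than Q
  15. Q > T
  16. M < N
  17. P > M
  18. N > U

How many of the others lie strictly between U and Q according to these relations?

The relations place U below Q. An element lies strictly between them when it is forced above U and also forced below Q.
Above U: {M, P, N, R}. Below Q: {S, W, V, M, P, N, T, R}.
Intersection: {M, P, N, R} — 4.

4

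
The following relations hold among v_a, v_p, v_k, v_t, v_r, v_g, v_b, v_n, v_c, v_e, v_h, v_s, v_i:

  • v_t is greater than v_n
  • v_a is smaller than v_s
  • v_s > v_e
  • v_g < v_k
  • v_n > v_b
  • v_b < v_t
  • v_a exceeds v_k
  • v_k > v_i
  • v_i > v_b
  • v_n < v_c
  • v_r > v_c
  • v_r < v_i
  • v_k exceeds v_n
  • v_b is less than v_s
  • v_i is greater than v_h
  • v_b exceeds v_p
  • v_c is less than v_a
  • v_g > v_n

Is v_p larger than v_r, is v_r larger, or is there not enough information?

Following the relations from v_p: v_p < v_b < v_n < v_c < v_r.
So v_r is larger.

v_r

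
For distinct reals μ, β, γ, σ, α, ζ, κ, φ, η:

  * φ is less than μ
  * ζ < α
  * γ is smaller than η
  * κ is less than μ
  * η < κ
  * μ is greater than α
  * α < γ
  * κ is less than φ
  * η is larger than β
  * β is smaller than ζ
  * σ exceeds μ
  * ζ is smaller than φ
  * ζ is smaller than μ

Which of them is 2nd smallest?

Chaining the given pairs: β < ζ < α < γ < η < κ < φ < μ < σ.
The 2nd smallest is ζ.

ζ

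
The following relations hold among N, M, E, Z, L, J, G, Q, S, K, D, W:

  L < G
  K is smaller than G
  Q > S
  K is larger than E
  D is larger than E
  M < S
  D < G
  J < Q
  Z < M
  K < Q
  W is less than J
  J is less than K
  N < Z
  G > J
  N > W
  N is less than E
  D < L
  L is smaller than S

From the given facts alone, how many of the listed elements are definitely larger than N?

The elements the relations force above N are Z, E, D, K, L, G, M, S, Q — no chain reaches any other.
That is 9.

9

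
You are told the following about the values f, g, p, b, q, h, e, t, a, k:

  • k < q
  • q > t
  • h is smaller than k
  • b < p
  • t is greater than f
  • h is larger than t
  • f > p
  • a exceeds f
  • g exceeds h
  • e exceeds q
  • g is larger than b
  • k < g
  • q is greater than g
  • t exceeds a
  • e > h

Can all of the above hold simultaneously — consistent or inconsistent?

consistent

The single ordering b < p < f < a < t < h < k < g < q < e satisfies every listed relation, so no contradiction arises.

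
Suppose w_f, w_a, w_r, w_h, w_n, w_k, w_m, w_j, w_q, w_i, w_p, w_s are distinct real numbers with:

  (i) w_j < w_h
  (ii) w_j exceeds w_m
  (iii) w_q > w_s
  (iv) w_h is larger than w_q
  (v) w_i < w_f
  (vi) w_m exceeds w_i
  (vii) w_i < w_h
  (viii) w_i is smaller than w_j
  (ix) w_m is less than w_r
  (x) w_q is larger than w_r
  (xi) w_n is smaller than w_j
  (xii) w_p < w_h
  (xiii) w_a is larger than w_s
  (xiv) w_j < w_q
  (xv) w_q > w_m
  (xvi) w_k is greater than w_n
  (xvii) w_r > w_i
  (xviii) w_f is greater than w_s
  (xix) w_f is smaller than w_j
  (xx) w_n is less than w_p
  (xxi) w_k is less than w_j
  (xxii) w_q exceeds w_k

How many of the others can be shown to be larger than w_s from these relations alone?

5

Directly above w_s: w_f, w_a, w_q.
One step further: w_j, w_h (5 so far).
Nothing else is reachable above w_s; 5 in all.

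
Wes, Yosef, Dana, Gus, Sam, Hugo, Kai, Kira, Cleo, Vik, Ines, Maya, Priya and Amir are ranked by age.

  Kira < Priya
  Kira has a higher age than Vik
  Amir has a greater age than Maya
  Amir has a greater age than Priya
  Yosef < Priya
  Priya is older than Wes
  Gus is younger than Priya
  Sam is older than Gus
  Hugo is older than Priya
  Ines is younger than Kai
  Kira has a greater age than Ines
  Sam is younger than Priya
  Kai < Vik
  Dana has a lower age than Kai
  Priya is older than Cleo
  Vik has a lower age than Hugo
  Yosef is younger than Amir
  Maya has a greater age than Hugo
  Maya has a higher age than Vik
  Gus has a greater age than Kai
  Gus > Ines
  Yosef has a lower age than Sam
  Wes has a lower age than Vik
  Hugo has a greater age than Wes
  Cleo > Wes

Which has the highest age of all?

Dana is not greatest since Dana < Kai; Ines is not greatest since Ines < Kai; Wes is not greatest since Wes < Cleo; Kai is not greatest since Kai < Gus; Yosef is not greatest since Yosef < Sam; Cleo is not greatest since Cleo < Priya; Vik is not greatest since Vik < Maya; Gus is not greatest since Gus < Priya; Kira is not greatest since Kira < Priya; Sam is not greatest since Sam < Priya; Priya is not greatest since Priya < Hugo; Hugo is not greatest since Hugo < Maya; Maya is not greatest since Maya < Amir.
Only Amir has nothing above it, so Amir is the highest age.

Amir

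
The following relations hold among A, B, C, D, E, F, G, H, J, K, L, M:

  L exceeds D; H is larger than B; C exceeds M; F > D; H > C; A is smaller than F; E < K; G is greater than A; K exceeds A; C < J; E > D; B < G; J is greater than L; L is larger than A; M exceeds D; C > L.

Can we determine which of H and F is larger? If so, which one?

Following every chain through F: below F we get D, A.
H is not reached, and no chain runs the other way from H to F.
So the given relations leave the order of F and H undetermined.

undetermined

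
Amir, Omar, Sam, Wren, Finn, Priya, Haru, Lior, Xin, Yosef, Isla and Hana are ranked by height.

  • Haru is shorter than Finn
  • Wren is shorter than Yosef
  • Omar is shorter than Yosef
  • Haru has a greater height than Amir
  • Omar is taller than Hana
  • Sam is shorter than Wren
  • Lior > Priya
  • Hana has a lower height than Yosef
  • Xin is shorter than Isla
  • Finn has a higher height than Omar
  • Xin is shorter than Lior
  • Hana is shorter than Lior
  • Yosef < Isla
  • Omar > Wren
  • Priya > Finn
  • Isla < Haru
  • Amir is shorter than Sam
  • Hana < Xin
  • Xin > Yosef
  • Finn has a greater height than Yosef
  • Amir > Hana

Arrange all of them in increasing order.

Hana < Amir < Sam < Wren < Omar < Yosef < Xin < Isla < Haru < Finn < Priya < Lior

Each adjacent pair is fixed by a given relation: Hana < Amir; Amir < Sam; Sam < Wren; Wren < Omar; Omar < Yosef; Yosef < Xin; Xin < Isla; Isla < Haru; Haru < Finn; Finn < Priya; Priya < Lior. Chaining them end to end gives the full order.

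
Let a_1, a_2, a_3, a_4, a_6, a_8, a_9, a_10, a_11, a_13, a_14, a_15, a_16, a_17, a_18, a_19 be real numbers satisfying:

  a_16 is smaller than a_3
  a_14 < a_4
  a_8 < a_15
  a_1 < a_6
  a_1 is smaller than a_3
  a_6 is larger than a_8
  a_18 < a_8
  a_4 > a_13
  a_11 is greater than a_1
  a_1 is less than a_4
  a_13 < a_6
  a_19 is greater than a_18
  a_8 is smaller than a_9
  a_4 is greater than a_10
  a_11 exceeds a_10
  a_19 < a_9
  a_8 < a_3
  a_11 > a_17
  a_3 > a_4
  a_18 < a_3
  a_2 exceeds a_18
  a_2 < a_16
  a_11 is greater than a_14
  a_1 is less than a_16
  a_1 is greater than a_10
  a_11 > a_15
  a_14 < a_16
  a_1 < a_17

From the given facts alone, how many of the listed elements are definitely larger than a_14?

4

Directly above a_14: a_16, a_4, a_11.
One step further: a_3 (4 so far).
Nothing else is reachable above a_14; 4 in all.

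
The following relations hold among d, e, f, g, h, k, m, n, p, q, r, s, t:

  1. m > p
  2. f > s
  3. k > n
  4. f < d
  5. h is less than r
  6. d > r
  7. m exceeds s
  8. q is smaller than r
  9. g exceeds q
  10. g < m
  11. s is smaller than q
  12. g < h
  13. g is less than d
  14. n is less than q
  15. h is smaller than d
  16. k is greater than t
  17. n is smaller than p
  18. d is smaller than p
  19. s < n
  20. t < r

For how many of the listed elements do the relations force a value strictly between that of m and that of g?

4

The relations place g below m. An element lies strictly between them when it is forced above g and also forced below m.
Above g: {h, r, d, p}. Below m: {s, f, t, n, q, h, r, d, p}.
Intersection: {h, r, d, p} — 4.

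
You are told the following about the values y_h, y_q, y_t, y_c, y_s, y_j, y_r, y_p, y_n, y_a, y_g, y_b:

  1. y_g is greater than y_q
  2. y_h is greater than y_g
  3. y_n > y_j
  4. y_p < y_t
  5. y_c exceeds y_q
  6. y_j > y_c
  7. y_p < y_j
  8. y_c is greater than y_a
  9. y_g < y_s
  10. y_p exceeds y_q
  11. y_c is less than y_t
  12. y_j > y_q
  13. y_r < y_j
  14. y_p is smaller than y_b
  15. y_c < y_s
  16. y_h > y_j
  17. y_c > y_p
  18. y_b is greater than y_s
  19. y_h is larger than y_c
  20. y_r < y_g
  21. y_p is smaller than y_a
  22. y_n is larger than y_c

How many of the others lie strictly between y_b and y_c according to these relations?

1

Chaining upward from y_c reaches: y_j, y_s, y_n, y_t, y_h.
Chaining downward from y_b reaches: y_q, y_p, y_a, y_r, y_g, y_s.
Strictly between y_c and y_b are those in both lists: y_s — 1 element.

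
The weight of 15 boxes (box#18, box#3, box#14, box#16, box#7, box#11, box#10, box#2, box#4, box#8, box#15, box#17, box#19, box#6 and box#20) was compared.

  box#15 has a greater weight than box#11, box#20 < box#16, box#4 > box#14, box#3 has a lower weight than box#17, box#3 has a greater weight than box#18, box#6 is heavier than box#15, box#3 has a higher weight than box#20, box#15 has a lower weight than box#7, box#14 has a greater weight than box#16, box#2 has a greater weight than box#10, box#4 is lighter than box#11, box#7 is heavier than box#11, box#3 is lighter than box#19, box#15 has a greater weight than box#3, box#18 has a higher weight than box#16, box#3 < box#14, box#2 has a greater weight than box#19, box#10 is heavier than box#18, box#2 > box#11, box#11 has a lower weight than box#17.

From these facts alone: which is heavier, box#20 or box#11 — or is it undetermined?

Link the given pairs in sequence: box#20 < box#16; box#16 < box#18; box#18 < box#3; box#3 < box#14; box#14 < box#4; box#4 < box#11.
Chaining these gives box#20 < box#16 < box#18 < box#3 < box#14 < box#4 < box#11.
So box#11 is heavier.

box#11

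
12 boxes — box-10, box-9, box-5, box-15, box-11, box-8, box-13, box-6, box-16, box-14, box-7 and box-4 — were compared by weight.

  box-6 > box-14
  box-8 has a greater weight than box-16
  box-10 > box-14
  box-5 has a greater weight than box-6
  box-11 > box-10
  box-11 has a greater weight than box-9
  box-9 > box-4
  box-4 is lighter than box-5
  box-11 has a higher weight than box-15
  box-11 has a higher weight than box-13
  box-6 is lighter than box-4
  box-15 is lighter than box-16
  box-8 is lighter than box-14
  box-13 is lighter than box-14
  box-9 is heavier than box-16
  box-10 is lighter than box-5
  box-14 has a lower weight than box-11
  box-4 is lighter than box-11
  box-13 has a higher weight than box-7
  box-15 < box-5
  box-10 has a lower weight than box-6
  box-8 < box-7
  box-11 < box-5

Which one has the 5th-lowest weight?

box-13

The consecutive relations fix a unique order: box-15 < box-16 < box-8 < box-7 < box-13 < box-14 < box-10 < box-6 < box-4 < box-9 < box-11 < box-5.
The 5th smallest is box-13.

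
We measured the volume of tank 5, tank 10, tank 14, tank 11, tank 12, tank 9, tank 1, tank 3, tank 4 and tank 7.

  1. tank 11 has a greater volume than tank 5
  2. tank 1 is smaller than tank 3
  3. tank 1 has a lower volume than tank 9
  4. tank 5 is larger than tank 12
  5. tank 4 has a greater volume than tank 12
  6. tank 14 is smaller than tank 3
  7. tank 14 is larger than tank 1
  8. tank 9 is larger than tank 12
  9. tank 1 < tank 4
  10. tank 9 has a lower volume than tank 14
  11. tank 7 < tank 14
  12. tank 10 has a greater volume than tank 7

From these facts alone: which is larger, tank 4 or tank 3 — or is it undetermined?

undetermined

Following every chain through tank 3: below tank 3 we get tank 7, tank 12, tank 1, tank 9, tank 14.
tank 4 is not reached, and no chain runs the other way from tank 4 to tank 3.
So the given relations leave the order of tank 3 and tank 4 undetermined.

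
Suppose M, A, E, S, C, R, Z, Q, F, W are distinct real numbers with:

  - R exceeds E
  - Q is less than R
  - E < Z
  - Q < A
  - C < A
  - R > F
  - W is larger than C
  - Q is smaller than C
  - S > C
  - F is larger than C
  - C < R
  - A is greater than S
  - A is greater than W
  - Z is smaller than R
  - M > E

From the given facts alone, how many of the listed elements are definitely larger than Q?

6

The elements the relations force above Q are C, F, R, S, W, A — no chain reaches any other.
That is 6.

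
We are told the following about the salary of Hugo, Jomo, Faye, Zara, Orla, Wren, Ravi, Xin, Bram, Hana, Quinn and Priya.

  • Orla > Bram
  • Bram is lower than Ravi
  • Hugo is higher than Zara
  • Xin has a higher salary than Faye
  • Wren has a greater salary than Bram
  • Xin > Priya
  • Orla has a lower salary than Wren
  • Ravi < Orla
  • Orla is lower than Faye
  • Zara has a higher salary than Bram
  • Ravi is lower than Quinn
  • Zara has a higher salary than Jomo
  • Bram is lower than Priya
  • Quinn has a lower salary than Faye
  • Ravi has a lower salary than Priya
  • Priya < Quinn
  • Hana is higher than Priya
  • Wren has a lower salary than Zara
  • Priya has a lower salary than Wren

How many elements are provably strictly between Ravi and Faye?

The relations place Ravi below Faye. An element lies strictly between them when it is forced above Ravi and also forced below Faye.
Above Ravi: {Priya, Orla, Wren, Zara, Hugo, Quinn, Xin, Hana}. Below Faye: {Bram, Priya, Orla, Quinn}.
Intersection: {Priya, Orla, Quinn} — 3.

3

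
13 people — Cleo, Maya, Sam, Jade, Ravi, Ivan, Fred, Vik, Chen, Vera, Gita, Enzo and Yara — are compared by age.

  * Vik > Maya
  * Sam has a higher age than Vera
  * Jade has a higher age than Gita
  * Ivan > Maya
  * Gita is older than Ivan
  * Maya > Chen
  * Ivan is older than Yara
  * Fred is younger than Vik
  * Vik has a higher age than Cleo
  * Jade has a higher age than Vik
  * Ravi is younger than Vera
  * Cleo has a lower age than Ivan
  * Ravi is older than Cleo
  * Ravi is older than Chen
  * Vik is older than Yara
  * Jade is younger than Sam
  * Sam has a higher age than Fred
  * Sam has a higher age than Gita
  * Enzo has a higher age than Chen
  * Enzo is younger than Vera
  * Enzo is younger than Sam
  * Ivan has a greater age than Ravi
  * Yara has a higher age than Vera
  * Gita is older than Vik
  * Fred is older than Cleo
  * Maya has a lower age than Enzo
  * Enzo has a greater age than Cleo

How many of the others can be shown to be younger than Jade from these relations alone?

11

Directly below Jade: Vik, Gita.
One step further: Cleo, Maya, Yara, Fred, Ivan (7 so far).
One step further: Chen, Ravi, Vera (10 so far).
One step further: Enzo (11 so far).
Nothing else is reachable below Jade; 11 in all.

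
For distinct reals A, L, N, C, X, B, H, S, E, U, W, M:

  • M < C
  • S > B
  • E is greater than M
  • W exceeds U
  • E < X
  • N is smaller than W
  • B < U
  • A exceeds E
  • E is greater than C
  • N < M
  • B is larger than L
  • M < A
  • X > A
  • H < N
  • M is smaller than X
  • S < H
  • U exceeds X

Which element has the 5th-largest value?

E

Chaining the given pairs: L < B < S < H < N < M < C < E < A < X < U < W.
Counting 5 from the largest end gives E.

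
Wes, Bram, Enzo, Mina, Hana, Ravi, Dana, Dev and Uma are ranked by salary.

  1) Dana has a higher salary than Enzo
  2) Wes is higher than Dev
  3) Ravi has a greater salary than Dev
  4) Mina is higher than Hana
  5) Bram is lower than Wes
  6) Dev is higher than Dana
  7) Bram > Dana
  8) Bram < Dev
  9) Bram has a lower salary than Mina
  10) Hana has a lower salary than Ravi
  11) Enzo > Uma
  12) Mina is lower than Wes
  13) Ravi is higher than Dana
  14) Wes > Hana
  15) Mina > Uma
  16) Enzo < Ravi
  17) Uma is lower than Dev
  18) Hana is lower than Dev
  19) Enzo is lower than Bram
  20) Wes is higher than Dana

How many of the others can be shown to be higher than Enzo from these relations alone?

6

The elements the relations force above Enzo are Dana, Bram, Mina, Dev, Wes, Ravi — no chain reaches any other.
That is 6.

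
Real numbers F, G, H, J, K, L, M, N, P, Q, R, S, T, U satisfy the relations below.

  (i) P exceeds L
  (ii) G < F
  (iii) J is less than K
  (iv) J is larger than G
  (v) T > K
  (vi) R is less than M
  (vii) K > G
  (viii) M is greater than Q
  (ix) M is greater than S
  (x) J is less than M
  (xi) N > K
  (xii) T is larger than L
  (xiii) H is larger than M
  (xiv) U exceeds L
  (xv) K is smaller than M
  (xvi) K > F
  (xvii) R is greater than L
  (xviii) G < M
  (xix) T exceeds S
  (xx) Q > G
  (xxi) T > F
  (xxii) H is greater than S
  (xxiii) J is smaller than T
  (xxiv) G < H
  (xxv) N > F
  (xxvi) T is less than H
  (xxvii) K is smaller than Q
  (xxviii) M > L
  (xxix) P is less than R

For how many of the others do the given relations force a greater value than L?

6

Directly above L: P, R, U, T, M.
One step further: H (6 so far).
Nothing else is reachable above L; 6 in all.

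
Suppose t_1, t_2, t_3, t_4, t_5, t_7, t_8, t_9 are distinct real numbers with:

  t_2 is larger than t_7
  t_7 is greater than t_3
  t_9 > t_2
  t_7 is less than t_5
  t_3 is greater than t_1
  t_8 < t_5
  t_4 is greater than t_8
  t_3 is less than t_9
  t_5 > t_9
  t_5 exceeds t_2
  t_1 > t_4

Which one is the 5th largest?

t_3

Piecing the relations together gives one ordering: t_8 < t_4 < t_1 < t_3 < t_7 < t_2 < t_9 < t_5.
The 5th largest is t_3.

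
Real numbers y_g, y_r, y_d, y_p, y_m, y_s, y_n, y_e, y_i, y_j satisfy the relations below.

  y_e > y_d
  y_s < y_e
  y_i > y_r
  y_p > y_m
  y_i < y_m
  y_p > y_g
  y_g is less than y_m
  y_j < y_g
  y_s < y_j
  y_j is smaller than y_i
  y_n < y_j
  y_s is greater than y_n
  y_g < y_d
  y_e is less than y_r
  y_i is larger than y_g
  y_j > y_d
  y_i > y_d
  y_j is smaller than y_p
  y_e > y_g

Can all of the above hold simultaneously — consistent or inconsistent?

Chaining the given relations yields y_j < y_g < y_d, so y_j < y_d. But one relation states y_d < y_j. These cannot both hold.

inconsistent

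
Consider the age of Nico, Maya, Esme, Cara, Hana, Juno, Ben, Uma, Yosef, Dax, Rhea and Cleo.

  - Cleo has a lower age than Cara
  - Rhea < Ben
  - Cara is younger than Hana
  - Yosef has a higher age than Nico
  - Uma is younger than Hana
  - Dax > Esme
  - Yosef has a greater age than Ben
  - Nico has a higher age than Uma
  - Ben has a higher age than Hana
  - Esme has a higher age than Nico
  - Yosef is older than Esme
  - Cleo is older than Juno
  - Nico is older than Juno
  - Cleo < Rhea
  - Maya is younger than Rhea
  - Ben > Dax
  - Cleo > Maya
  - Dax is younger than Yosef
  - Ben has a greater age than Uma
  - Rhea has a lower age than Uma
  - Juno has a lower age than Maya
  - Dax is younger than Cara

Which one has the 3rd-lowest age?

Piecing the relations together gives one ordering: Juno < Maya < Cleo < Rhea < Uma < Nico < Esme < Dax < Cara < Hana < Ben < Yosef.
Counting 3 from the smallest end gives Cleo.

Cleo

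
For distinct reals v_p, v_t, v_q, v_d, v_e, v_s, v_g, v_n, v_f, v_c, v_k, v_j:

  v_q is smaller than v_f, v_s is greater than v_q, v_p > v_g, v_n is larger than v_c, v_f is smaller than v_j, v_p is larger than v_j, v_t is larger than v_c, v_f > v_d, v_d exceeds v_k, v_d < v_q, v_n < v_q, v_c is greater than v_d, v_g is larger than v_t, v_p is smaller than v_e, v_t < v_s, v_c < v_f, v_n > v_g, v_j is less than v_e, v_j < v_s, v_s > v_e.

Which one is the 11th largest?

v_d

Piecing the relations together gives one ordering: v_k < v_d < v_c < v_t < v_g < v_n < v_q < v_f < v_j < v_p < v_e < v_s.
The 11th largest is v_d.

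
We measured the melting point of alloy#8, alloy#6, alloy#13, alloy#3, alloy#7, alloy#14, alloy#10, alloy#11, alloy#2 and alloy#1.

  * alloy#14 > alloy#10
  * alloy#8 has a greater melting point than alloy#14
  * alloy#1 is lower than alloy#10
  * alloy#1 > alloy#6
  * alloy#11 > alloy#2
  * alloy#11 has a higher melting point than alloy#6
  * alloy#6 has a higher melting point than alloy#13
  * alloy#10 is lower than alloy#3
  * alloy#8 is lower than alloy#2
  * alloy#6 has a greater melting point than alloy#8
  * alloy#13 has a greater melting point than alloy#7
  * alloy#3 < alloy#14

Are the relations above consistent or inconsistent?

Chaining the given relations yields alloy#6 < alloy#1 < alloy#10 < alloy#3 < alloy#14 < alloy#8, so alloy#6 < alloy#8. But one relation states alloy#8 < alloy#6. These cannot both hold.

inconsistent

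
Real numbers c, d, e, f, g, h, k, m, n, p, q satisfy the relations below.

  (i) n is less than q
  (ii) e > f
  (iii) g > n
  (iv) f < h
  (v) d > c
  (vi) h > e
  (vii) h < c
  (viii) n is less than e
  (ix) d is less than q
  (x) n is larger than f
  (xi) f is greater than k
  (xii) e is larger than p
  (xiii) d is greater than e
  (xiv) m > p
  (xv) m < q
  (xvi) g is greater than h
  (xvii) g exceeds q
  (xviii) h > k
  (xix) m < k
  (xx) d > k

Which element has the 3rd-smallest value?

Chaining the given pairs: p < m < k < f < n < e < h < c < d < q < g.
Counting 3 from the smallest end gives k.

k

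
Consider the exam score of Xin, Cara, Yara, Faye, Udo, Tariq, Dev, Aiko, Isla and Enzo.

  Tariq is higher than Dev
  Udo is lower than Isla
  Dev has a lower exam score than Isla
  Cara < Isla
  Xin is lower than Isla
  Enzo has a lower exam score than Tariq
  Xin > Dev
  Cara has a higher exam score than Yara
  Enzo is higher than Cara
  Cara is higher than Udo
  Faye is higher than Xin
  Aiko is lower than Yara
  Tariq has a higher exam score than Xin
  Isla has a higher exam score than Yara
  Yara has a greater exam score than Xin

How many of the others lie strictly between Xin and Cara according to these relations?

The relations place Xin below Cara. An element lies strictly between them when it is forced above Xin and also forced below Cara.
Above Xin: {Faye, Yara, Enzo, Tariq, Isla}. Below Cara: {Dev, Aiko, Udo, Yara}.
Intersection: {Yara} — 1.

1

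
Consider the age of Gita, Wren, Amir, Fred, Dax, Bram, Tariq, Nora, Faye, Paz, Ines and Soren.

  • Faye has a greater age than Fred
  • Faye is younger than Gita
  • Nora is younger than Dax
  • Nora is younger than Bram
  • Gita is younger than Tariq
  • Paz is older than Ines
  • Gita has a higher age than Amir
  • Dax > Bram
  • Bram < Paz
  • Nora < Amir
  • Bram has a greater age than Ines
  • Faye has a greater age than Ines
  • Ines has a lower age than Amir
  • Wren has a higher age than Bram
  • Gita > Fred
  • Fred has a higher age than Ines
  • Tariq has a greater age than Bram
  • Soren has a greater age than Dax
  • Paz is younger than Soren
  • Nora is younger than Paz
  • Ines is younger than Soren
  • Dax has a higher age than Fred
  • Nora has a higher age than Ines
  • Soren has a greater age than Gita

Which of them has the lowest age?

Chaining upward from Ines: directly above it, Nora, Fred, Amir, Faye, Bram, Paz, Soren; then Wren, Gita, Dax, Tariq.
That covers every other element, and nothing is given below Ines, so Ines is the lowest age.

Ines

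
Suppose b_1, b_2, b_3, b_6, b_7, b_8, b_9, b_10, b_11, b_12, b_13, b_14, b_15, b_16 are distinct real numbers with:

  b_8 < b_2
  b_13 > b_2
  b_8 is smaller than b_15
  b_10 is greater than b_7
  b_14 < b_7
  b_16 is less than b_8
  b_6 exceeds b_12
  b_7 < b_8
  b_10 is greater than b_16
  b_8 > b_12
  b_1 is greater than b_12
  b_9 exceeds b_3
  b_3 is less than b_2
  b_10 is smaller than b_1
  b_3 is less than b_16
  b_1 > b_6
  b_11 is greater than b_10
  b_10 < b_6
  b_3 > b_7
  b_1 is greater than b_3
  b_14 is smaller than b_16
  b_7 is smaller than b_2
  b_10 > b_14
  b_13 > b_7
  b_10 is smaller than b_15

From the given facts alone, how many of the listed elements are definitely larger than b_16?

The elements the relations force above b_16 are b_10, b_8, b_2, b_6, b_15, b_13, b_1, b_11 — no chain reaches any other.
That is 8.

8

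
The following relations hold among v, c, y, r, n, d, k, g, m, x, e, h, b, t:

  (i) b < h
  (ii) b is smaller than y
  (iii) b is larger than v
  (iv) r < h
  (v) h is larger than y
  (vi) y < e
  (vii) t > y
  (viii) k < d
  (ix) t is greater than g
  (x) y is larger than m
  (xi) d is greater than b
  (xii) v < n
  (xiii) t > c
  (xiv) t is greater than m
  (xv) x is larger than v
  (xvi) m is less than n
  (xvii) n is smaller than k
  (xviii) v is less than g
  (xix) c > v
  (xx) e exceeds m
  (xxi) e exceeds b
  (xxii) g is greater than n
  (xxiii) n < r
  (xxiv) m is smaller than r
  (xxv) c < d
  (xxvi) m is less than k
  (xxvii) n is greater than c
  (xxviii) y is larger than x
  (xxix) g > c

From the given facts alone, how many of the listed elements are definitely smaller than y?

Directly below y: m, b, x.
One step further: v (4 so far).
Nothing else is reachable below y; 4 in all.

4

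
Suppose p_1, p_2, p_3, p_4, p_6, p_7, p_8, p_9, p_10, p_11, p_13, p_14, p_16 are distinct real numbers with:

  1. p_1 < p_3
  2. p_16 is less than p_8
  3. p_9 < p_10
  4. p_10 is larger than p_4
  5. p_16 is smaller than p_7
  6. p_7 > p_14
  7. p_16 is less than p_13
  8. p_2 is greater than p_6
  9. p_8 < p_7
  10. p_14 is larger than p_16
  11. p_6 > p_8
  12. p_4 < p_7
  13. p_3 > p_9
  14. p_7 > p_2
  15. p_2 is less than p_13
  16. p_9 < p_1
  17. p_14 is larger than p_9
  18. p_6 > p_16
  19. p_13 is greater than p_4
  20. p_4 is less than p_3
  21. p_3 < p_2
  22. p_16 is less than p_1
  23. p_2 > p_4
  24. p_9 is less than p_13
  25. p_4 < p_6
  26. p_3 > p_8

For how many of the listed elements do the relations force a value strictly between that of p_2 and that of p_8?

Chaining upward from p_8 reaches: p_6, p_3, p_13, p_7.
Chaining downward from p_2 reaches: p_9, p_16, p_4, p_6, p_1, p_3.
Strictly between p_8 and p_2 are those in both lists: p_6, p_3 — 2 elements.

2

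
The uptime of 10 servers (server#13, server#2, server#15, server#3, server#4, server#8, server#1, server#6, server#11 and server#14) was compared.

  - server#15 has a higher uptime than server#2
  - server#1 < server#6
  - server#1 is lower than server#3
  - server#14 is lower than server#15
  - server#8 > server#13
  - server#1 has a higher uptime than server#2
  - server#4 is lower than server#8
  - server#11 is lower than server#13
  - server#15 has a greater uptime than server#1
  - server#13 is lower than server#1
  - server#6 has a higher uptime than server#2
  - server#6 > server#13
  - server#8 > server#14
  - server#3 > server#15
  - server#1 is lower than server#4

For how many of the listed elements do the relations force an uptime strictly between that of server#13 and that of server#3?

2

Chaining upward from server#13 reaches: server#1, server#4, server#15, server#6, server#8.
Chaining downward from server#3 reaches: server#11, server#2, server#14, server#1, server#15.
Strictly between server#13 and server#3 are those in both lists: server#1, server#15 — 2 elements.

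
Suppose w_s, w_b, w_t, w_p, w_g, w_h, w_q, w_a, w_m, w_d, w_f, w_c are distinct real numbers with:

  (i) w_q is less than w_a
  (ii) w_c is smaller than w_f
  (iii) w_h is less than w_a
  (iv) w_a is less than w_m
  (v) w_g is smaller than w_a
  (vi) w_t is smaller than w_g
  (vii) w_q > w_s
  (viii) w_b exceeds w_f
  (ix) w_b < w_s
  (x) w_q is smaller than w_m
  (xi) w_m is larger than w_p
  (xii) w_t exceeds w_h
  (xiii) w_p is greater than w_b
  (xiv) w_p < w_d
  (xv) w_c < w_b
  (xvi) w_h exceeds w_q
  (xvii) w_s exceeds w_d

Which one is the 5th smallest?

w_d

Chaining the given pairs: w_c < w_f < w_b < w_p < w_d < w_s < w_q < w_h < w_t < w_g < w_a < w_m.
The 5th smallest is w_d.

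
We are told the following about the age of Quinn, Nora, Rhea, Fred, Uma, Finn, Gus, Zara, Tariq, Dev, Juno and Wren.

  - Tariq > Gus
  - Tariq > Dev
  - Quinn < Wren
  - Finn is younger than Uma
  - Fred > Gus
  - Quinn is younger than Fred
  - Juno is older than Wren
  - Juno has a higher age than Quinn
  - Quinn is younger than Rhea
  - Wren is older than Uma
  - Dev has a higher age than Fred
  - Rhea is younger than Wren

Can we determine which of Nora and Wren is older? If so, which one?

undetermined

Following every chain through Wren: above Wren we get Juno; below Wren we get Quinn, Rhea, Finn, Uma.
Nora is not reached, and no chain runs the other way from Nora to Wren.
So the given relations leave the order of Wren and Nora undetermined.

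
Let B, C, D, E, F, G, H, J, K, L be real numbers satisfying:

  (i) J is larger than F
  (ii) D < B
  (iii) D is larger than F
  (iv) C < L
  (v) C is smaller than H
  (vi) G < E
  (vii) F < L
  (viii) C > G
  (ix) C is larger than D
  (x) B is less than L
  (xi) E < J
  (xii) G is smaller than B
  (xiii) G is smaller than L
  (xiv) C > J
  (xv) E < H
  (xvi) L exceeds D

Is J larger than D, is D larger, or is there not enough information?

Following every chain through D: above D we get B, C, H, L; below D we get F.
J is not reached, and no chain runs the other way from J to D.
So the given relations leave the order of D and J undetermined.

undetermined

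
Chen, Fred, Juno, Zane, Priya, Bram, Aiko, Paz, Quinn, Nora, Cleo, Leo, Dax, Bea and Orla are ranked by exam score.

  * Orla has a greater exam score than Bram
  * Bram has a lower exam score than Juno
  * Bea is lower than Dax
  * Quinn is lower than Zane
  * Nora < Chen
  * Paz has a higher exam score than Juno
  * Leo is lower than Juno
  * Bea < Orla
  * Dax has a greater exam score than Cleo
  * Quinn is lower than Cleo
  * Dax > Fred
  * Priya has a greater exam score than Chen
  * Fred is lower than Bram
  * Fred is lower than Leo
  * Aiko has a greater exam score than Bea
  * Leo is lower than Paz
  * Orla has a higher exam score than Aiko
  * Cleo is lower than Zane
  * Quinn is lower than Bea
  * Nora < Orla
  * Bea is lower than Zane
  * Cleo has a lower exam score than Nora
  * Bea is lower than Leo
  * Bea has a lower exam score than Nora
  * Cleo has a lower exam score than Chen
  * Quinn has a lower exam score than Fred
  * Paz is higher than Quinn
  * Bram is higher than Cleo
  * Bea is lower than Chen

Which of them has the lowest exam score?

Quinn

Fred is not least since Quinn < Fred; Bea is not least since Quinn < Bea; Cleo is not least since Quinn < Cleo; Nora is not least since Cleo < Nora; Leo is not least since Bea < Leo; Zane is not least since Cleo < Zane; Dax is not least since Cleo < Dax; Chen is not least since Bea < Chen; Bram is not least since Fred < Bram; Juno is not least since Leo < Juno; Paz is not least since Quinn < Paz; Priya is not least since Chen < Priya; Aiko is not least since Bea < Aiko; Orla is not least since Bram < Orla.
Only Quinn has nothing below it, so Quinn is the lowest exam score.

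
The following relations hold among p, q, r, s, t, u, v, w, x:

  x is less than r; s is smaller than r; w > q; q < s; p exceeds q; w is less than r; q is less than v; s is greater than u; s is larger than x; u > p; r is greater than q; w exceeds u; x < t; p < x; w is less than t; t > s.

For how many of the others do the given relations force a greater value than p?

6

From p the given relations immediately reach u, x.
From those, w, s, t, r — 6 in total.
No other element is forced above p by the given relations, so the count is 6.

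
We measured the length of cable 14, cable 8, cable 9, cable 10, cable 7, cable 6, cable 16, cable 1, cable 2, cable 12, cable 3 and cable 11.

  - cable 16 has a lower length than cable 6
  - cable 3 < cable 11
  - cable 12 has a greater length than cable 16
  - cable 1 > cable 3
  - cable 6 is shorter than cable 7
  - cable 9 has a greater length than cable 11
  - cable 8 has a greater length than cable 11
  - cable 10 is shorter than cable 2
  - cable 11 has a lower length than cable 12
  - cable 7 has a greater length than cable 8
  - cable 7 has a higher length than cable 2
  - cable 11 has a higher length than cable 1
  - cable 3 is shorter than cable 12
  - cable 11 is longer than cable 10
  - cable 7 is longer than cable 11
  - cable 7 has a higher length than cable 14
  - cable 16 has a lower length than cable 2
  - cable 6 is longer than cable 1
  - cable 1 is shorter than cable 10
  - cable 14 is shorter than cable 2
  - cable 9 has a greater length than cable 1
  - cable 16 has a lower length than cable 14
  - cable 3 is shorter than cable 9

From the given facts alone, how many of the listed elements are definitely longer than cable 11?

The elements the relations force above cable 11 are cable 8, cable 9, cable 12, cable 7 — no chain reaches any other.
That is 4.

4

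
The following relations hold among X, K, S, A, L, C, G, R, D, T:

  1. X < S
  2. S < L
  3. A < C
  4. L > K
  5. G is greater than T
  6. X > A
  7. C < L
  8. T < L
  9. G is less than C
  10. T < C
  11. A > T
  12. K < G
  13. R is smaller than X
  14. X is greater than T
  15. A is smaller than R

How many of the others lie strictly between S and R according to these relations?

1

Chaining upward from R reaches: X, L.
Chaining downward from S reaches: T, A, X.
Strictly between R and S are those in both lists: X — 1 element.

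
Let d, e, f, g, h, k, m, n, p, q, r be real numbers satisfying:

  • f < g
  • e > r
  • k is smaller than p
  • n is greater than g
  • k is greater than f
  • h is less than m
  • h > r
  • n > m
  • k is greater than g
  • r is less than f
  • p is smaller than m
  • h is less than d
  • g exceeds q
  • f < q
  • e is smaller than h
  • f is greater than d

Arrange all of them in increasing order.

r < e < h < d < f < q < g < k < p < m < n

Each adjacent pair is fixed by a given relation: r < e; e < h; h < d; d < f; f < q; q < g; g < k; k < p; p < m; m < n. Chaining them end to end gives the full order.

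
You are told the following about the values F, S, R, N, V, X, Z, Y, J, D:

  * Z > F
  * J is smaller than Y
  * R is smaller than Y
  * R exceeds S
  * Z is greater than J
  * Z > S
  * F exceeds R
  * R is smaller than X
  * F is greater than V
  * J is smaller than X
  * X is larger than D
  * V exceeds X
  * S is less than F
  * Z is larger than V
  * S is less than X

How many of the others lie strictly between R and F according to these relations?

Chaining upward from R reaches: X, V, Z, Y.
Chaining downward from F reaches: S, J, D, X, V.
Strictly between R and F are those in both lists: X, V — 2 elements.

2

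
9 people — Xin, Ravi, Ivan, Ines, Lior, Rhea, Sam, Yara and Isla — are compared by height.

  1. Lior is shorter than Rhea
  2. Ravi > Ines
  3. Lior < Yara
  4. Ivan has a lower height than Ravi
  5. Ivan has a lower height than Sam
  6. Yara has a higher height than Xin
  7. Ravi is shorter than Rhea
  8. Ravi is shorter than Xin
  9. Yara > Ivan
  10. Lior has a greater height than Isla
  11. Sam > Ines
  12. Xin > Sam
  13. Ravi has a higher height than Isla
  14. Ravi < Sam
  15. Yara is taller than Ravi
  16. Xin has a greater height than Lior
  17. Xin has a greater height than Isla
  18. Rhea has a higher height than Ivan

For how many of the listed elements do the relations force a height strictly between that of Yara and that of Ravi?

2

Chaining upward from Ravi reaches: Rhea, Sam, Xin.
Chaining downward from Yara reaches: Ines, Isla, Ivan, Lior, Sam, Xin.
Strictly between Ravi and Yara are those in both lists: Sam, Xin — 2 elements.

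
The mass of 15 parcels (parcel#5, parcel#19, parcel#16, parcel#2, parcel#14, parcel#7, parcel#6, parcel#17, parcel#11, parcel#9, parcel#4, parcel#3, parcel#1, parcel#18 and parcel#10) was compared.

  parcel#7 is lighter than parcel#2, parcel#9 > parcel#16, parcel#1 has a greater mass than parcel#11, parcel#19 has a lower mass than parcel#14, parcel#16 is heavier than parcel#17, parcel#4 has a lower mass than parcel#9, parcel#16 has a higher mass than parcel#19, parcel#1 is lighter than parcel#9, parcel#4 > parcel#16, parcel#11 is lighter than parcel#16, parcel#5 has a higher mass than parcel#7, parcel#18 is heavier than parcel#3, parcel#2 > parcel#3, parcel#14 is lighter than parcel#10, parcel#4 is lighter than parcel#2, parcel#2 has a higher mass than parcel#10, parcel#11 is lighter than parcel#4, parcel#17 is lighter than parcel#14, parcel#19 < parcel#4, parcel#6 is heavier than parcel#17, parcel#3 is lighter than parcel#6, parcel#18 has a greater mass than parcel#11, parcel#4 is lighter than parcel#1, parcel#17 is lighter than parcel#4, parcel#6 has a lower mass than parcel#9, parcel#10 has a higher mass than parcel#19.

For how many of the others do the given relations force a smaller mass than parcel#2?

The elements the relations force below parcel#2 are parcel#3, parcel#7, parcel#17, parcel#11, parcel#19, parcel#16, parcel#4, parcel#14, parcel#10 — no chain reaches any other.
That is 9.

9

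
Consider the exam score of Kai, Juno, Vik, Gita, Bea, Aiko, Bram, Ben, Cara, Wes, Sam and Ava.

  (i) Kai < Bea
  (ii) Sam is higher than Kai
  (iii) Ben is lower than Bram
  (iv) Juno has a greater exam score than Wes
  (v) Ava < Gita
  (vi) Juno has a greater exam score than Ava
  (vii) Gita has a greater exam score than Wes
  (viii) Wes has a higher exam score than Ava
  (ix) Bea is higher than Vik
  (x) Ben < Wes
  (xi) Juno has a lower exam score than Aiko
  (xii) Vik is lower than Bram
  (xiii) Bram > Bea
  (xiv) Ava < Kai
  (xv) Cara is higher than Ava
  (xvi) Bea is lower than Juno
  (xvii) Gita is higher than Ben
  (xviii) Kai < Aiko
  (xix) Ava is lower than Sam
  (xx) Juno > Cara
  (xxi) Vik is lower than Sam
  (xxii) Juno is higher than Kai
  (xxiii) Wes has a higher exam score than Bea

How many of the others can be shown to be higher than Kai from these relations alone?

From Kai the given relations immediately reach Bea, Sam, Juno, Aiko.
From those, Wes, Bram — 6 in total.
From those, Gita — 7 in total.
No other element is forced above Kai by the given relations, so the count is 7.

7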